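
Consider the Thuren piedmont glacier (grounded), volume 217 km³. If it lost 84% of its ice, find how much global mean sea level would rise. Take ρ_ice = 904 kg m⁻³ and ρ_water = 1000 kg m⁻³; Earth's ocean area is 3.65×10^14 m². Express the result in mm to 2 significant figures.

Thuren: 0.84 × 217 km³ × (904/1000) = 164.8 km³ of water.
Spread over 3.65×10^14 m² of ocean, Δh = 1.648×10^11 / 3.65×10^14 = 4.51×10^-4 m = 0.45 mm.

≈ 0.45 mm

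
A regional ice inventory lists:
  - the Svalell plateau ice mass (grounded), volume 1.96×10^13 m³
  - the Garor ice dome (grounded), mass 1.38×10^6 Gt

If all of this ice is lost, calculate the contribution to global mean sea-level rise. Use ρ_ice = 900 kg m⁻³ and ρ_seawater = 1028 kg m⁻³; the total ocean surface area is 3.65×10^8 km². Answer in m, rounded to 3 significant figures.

≈ 3.72 m

Svalell: 1.96×10^13 m³ × (900/1028) = 1.716×10^13 m³ of water.
Garor: 1.38×10^6 Gt = 1.380×10^18 kg; dividing by ρ_w = 1028 kg m⁻³ gives 1.342×10^15 m³ of water.
Total added water ≈ 1.360×10^15 m³ over 3.65×10^14 m² → Δh = 3.72 m.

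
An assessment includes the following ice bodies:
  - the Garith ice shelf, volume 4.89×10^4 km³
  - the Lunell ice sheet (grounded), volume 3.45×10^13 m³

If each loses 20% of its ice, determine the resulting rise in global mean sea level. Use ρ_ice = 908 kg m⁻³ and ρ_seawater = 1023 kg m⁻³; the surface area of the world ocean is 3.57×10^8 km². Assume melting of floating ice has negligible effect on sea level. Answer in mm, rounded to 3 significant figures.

≈ 17.2 mm

The Garith ice shelf is floating and already displaces its own weight of water, so its melt adds essentially nothing to sea level.
Lunell: 0.2 × 3.45×10^13 m³ × (908/1023) = 6.124×10^12 m³ of water.
Total added water ≈ 6.124×10^12 m³ over 3.57×10^14 m² → Δh = 0.0172 m = 17.2 mm.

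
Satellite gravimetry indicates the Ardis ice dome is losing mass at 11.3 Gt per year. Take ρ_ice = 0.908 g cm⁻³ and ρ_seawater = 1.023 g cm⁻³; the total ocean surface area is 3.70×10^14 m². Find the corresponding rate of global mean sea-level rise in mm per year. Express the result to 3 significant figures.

ρ_w = 1.023 g cm⁻³ = 1023 kg m⁻³. Annual water volume added = 11.3 Gt / ρ_w = 1.130×10^13 kg / 1023 kg m⁻³ = 1.105×10^10 m³.
Δh per year = 1.105×10^10 / 3.70×10^14 = 2.99×10^-5 m = 0.0299 mm.

≈ 0.0299 mm/yr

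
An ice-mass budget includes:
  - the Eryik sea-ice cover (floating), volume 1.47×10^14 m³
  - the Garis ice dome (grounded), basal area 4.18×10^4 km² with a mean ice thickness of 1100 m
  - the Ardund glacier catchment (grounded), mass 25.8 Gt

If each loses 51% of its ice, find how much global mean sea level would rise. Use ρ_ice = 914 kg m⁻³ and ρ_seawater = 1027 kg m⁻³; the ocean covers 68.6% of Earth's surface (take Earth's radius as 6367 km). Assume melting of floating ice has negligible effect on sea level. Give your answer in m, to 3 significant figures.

≈ 0.0598 m

The Eryik sea-ice cover is floating and already displaces its own weight of water, so its melt adds essentially nothing to sea level.
Garis: ice volume = 4.18×10^4 km² × 1100 m = 4.598×10^4 km³; 0.51 × 4.598×10^4 × (914/1027) = 2.087×10^4 km³ of water.
Ardund: 0.51 × 25.8 Gt = 1.316×10^13 kg; dividing by ρ_w = 1027 kg m⁻³ gives 1.281×10^10 m³ of water.
Total added water ≈ 2.088×10^13 m³ over 3.49×10^14 m² → Δh = 0.0598 m.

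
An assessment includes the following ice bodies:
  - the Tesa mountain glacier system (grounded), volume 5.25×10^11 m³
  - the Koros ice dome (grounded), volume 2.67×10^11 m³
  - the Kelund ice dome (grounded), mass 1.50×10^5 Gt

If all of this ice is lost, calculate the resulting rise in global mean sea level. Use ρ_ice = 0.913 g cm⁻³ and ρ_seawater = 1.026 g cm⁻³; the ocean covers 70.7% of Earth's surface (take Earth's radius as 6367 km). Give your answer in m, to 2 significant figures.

≈ 0.41 m

Tesa: 5.25×10^11 m³ × (913/1026) = 4.672×10^11 m³ of water.
Koros: 2.67×10^11 m³ × (913/1026) = 2.376×10^11 m³ of water.
Kelund: 1.50×10^5 Gt = 1.500×10^17 kg; dividing by ρ_w = 1.026 g cm⁻³ = 1026 kg m⁻³ gives 1.462×10^14 m³ of water.
Total added water ≈ 1.469×10^14 m³ over 3.60×10^14 m² → Δh = 0.408 m.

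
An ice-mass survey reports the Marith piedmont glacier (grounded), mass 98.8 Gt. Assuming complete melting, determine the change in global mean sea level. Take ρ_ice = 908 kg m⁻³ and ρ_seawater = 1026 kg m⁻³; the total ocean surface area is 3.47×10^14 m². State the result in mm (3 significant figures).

≈ 0.278 mm

Marith: 98.8 Gt = 9.880×10^13 kg; dividing by ρ_w = 1026 kg m⁻³ gives 9.630×10^10 m³ of water.
Spread over 3.47×10^14 m² of ocean, Δh = 9.630×10^10 / 3.47×10^14 = 2.78×10^-4 m = 0.278 mm.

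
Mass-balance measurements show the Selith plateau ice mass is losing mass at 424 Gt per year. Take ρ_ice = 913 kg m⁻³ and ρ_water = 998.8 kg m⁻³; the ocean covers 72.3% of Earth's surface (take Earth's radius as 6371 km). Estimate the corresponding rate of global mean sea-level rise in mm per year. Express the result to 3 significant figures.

ρ_w = 998.8 kg m⁻³. Annual water volume added = 424 Gt / ρ_w = 4.240×10^14 kg / 998.8 kg m⁻³ = 4.245×10^11 m³.
Δh per year = 4.245×10^11 / 3.69×10^14 = 1.15×10^-3 m = 1.15 mm.

≈ 1.15 mm/yr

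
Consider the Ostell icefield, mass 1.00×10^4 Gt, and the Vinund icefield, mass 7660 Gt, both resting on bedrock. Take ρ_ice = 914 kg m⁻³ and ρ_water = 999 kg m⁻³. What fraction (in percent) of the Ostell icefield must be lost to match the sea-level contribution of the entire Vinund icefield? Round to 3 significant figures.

≈ 76.6 %

Equal sea-level rise means equal mass of meltwater, i.e. equal mass of ice lost.
Ice mass of Vinund: 7.660×10^15 kg; ice mass of Ostell: 1.000×10^16 kg.
Fraction required = 7.660×10^15 / 1.000×10^16 = 0.766 → 76.6 %.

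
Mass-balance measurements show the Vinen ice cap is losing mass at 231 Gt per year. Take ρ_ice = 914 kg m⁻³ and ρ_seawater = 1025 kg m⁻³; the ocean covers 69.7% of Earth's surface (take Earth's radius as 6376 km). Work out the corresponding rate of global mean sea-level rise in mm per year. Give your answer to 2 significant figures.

ρ_w = 1025 kg m⁻³. Annual water volume added = 231 Gt / ρ_w = 2.310×10^14 kg / 1025 kg m⁻³ = 2.254×10^11 m³.
Δh per year = 2.254×10^11 / 3.56×10^14 = 6.33×10^-4 m = 0.63 mm.

≈ 0.63 mm/yr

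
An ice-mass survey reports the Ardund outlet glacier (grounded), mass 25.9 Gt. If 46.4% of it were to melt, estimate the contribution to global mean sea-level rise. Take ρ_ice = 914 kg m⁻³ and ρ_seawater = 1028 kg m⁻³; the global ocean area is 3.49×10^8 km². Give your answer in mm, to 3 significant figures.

≈ 0.0335 mm

Ardund: 0.464 × 25.9 Gt = 1.202×10^13 kg; dividing by ρ_w = 1028 kg m⁻³ gives 1.169×10^10 m³ of water.
Spread over 3.49×10^14 m² of ocean, Δh = 1.169×10^10 / 3.49×10^14 = 3.35×10^-5 m = 0.0335 mm.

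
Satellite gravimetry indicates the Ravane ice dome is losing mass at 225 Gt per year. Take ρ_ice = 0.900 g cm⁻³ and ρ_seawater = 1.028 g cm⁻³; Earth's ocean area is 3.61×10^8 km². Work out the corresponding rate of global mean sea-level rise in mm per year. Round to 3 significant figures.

≈ 0.606 mm/yr

ρ_w = 1.028 g cm⁻³ = 1028 kg m⁻³. Annual water volume added = 225 Gt / ρ_w = 2.250×10^14 kg / 1028 kg m⁻³ = 2.189×10^11 m³.
Δh per year = 2.189×10^11 / 3.61×10^14 = 6.06×10^-4 m = 0.606 mm.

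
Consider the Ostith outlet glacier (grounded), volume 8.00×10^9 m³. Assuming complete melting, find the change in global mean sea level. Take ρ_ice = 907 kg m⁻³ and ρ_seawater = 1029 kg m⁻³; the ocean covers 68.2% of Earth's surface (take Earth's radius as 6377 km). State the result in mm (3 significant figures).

Ostith: 8.00×10^9 m³ × (907/1029) = 7.052×10^9 m³ of water.
Spread over 3.49×10^14 m² of ocean, Δh = 7.052×10^9 / 3.49×10^14 = 2.02×10^-5 m = 0.0202 mm.

≈ 0.0202 mm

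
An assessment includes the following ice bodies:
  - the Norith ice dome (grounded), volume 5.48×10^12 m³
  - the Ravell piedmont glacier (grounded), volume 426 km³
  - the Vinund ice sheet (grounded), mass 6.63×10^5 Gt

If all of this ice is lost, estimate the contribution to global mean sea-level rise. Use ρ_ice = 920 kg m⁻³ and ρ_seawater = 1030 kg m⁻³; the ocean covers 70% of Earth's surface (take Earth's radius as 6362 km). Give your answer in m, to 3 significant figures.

Norith: 5.48×10^12 m³ × (920/1030) = 4.895×10^12 m³ of water.
Ravell: 426 km³ × (920/1030) = 380.5 km³ of water.
Vinund: 6.63×10^5 Gt = 6.630×10^17 kg; dividing by ρ_w = 1030 kg m⁻³ gives 6.437×10^14 m³ of water.
Total added water ≈ 6.490×10^14 m³ over 3.56×10^14 m² → Δh = 1.82 m.

≈ 1.82 m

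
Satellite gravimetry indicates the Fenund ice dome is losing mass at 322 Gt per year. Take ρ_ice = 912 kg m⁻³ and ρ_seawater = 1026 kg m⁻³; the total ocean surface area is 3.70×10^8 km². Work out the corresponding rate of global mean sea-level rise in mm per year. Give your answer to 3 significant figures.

≈ 0.848 mm/yr

ρ_w = 1026 kg m⁻³. Annual water volume added = 322 Gt / ρ_w = 3.220×10^14 kg / 1026 kg m⁻³ = 3.138×10^11 m³.
Δh per year = 3.138×10^11 / 3.70×10^14 = 8.48×10^-4 m = 0.848 mm.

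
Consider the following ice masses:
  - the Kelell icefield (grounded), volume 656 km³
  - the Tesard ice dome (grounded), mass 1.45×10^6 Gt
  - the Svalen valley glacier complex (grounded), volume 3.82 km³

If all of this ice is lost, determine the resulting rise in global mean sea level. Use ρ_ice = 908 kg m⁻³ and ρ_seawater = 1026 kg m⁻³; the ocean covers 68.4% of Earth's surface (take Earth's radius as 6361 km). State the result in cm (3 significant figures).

≈ 407 cm

Kelell: 656 km³ × (908/1026) = 580.6 km³ of water.
Tesard: 1.45×10^6 Gt = 1.450×10^18 kg; dividing by ρ_w = 1026 kg m⁻³ gives 1.413×10^15 m³ of water.
Svalen: 3.82 km³ × (908/1026) = 3.381 km³ of water.
Total added water ≈ 1.414×10^15 m³ over 3.48×10^14 m² → Δh = 4.07 m = 407 cm.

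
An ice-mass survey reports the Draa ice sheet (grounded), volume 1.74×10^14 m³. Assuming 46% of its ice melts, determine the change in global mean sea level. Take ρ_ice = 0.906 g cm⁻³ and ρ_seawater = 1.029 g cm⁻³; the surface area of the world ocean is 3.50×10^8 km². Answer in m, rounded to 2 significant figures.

Draa: 0.46 × 1.74×10^14 m³ × (906/1029) = 7.047×10^13 m³ of water.
Spread over 3.50×10^14 m² of ocean, Δh = 7.047×10^13 / 3.50×10^14 = 0.201 m.

≈ 0.20 m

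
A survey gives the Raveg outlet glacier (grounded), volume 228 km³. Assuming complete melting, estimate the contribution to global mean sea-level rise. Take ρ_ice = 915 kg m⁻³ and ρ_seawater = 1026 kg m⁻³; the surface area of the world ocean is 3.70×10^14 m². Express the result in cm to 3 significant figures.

Raveg: 228 km³ × (915/1026) = 203.3 km³ of water.
Spread over 3.70×10^14 m² of ocean, Δh = 2.033×10^11 / 3.70×10^14 = 5.50×10^-4 m = 0.0550 cm.

≈ 0.0550 cm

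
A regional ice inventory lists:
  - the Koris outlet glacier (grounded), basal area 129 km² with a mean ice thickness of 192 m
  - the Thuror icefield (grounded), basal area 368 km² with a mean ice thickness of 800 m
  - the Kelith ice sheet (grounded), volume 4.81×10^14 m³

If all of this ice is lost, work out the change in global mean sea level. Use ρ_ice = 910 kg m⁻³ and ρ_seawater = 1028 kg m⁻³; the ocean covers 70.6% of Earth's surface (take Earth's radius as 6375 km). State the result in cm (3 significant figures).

≈ 118 cm

Koris: ice volume = 129 km² × 192 m = 24.77 km³; 24.77 × (910/1028) = 21.92 km³ of water.
Thuror: ice volume = 368 km² × 800 m = 294.4 km³; 294.4 × (910/1028) = 260.6 km³ of water.
Kelith: 4.81×10^14 m³ × (910/1028) = 4.258×10^14 m³ of water.
Total added water ≈ 4.261×10^14 m³ over 3.61×10^14 m² → Δh = 1.18 m = 118 cm.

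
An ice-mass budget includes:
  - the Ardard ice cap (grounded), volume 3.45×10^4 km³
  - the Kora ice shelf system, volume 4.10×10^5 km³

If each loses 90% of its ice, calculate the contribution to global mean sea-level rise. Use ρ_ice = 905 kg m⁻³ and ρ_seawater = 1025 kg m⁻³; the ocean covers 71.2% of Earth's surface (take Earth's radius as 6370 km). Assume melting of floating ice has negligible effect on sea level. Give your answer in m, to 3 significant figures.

≈ 0.0755 m

Ardard: 0.9 × 3.45×10^4 km³ × (905/1025) = 2.741×10^4 km³ of water.
The Kora ice shelf system is floating and already displaces its own weight of water, so its melt adds essentially nothing to sea level.
Total added water ≈ 2.741×10^13 m³ over 3.63×10^14 m² → Δh = 0.0755 m.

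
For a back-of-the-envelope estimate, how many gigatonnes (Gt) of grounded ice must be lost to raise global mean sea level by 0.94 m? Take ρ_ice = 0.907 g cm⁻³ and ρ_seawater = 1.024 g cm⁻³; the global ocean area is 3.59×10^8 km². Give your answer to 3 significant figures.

Required water volume = Δh × A = 0.94 m × 3.59×10^14 m² = 3.375×10^14 m³.
ρ_w = 1.024 g cm⁻³ = 1024 kg m⁻³, so the mass of water = 3.375×10^14 m³ × 1024 kg m⁻³ = 3.456×10^17 kg = 3.46×10^5 Gt (and the same mass of ice, by conservation).

≈ 3.46×10^5 Gt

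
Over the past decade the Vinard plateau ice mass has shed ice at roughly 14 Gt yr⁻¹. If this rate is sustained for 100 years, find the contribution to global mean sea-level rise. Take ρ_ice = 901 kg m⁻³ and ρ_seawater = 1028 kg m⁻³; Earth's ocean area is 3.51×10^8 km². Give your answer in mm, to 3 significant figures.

≈ 3.88 mm

Total mass lost = 14 Gt/yr × 100 yr = 1400 Gt = 1.400×10^15 kg.
ρ_w = 1028 kg m⁻³, so water volume = 1.400×10^15 / 1028 = 1.362×10^12 m³.
Δh = 1.362×10^12 / 3.51×10^14 = 3.88×10^-3 m = 3.88 mm.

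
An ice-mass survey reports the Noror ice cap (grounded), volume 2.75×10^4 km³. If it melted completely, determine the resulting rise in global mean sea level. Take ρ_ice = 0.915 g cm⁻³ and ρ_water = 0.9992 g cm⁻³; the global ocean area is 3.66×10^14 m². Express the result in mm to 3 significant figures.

Noror: 2.75×10^4 km³ × (915/999.2) = 2.518×10^4 km³ of water.
Spread over 3.66×10^14 m² of ocean, Δh = 2.518×10^13 / 3.66×10^14 = 0.0688 m = 68.8 mm.

≈ 68.8 mm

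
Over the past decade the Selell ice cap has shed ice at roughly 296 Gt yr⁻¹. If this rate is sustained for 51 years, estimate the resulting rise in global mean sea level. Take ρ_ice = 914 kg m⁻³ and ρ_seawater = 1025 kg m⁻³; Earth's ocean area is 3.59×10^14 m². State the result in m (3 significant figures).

≈ 0.0410 m

Total mass lost = 296 Gt/yr × 51 yr = 1.510×10^4 Gt = 1.510×10^16 kg.
ρ_w = 1025 kg m⁻³, so water volume = 1.510×10^16 / 1025 = 1.473×10^13 m³.
Δh = 1.473×10^13 / 3.59×10^14 = 0.0410 m.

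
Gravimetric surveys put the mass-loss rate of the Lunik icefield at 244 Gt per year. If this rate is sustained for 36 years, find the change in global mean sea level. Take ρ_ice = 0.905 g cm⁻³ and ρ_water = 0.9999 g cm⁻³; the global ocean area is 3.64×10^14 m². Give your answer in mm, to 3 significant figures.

≈ 24.1 mm

Total mass lost = 244 Gt/yr × 36 yr = 8784 Gt = 8.784×10^15 kg.
ρ_w = 0.9999 g cm⁻³ = 999.9 kg m⁻³, so water volume = 8.784×10^15 / 999.9 = 8.785×10^12 m³.
Δh = 8.785×10^12 / 3.64×10^14 = 0.0241 m = 24.1 mm.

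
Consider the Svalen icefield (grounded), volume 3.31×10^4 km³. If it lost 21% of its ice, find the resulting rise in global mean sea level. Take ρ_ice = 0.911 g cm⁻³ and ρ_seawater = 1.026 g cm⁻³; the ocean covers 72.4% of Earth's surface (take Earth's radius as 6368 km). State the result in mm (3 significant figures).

≈ 16.7 mm

Svalen: 0.21 × 3.31×10^4 km³ × (911/1026) = 6172 km³ of water.
Spread over 3.69×10^14 m² of ocean, Δh = 6.172×10^12 / 3.69×10^14 = 0.0167 m = 16.7 mm.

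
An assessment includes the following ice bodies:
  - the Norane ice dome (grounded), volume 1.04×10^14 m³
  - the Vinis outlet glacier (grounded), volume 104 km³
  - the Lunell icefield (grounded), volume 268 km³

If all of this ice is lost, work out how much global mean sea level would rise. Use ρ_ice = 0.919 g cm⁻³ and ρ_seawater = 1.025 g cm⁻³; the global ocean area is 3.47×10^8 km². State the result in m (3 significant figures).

Norane: 1.04×10^14 m³ × (919/1025) = 9.324×10^13 m³ of water.
Vinis: 104 km³ × (919/1025) = 93.24 km³ of water.
Lunell: 268 km³ × (919/1025) = 240.3 km³ of water.
Total added water ≈ 9.358×10^13 m³ over 3.47×10^14 m² → Δh = 0.270 m.

≈ 0.270 m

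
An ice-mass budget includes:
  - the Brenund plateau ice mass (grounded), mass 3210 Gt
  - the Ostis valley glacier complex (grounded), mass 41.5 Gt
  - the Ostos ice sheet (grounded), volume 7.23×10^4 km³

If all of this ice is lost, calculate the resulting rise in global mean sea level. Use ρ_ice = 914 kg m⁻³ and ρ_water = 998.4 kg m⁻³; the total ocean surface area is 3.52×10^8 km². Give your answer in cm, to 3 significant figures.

Brenund: 3210 Gt = 3.210×10^15 kg; dividing by ρ_w = 998.4 kg m⁻³ gives 3.215×10^12 m³ of water.
Ostis: 41.5 Gt = 4.150×10^13 kg; dividing by ρ_w = 998.4 kg m⁻³ gives 4.157×10^10 m³ of water.
Ostos: 7.23×10^4 km³ × (914/998.4) = 6.619×10^4 km³ of water.
Total added water ≈ 6.944×10^13 m³ over 3.52×10^14 m² → Δh = 0.197 m = 19.7 cm.

≈ 19.7 cm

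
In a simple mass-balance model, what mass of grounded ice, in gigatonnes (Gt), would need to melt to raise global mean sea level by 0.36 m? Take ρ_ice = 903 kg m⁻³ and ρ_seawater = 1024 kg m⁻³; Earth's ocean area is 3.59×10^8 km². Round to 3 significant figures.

≈ 1.32×10^5 Gt

Required water volume = Δh × A = 0.36 m × 3.59×10^14 m² = 1.292×10^14 m³.
ρ_w = 1024 kg m⁻³, so the mass of water = 1.292×10^14 m³ × 1024 kg m⁻³ = 1.323×10^17 kg = 1.32×10^5 Gt (and the same mass of ice, by conservation).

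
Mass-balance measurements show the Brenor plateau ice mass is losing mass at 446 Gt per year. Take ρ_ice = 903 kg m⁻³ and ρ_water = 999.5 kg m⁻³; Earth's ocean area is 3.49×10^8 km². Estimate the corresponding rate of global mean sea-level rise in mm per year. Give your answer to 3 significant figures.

ρ_w = 999.5 kg m⁻³. Annual water volume added = 446 Gt / ρ_w = 4.460×10^14 kg / 999.5 kg m⁻³ = 4.462×10^11 m³.
Δh per year = 4.462×10^11 / 3.49×10^14 = 1.28×10^-3 m = 1.28 mm.

≈ 1.28 mm/yr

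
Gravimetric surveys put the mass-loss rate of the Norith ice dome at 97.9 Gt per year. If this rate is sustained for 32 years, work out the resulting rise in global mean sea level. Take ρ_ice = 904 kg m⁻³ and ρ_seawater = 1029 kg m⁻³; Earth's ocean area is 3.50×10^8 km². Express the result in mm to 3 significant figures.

Total mass lost = 97.9 Gt/yr × 32 yr = 3133 Gt = 3.133×10^15 kg.
ρ_w = 1029 kg m⁻³, so water volume = 3.133×10^15 / 1029 = 3.045×10^12 m³.
Δh = 3.045×10^12 / 3.50×10^14 = 8.70×10^-3 m = 8.70 mm.

≈ 8.70 mm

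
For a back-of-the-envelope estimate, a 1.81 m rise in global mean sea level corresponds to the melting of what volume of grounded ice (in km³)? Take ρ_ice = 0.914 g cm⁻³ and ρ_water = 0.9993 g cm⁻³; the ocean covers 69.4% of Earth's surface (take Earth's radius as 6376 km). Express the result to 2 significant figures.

Required water volume = Δh × A = 1.81 m × 3.55×10^14 m² = 6.417×10^14 m³ = 6.417×10^5 km³.
Ice volume = water volume × ρ_w/ρ_ice = 6.417×10^5 × 999.3/914 = 7.0×10^5 km³.

≈ 7.0×10^5 km³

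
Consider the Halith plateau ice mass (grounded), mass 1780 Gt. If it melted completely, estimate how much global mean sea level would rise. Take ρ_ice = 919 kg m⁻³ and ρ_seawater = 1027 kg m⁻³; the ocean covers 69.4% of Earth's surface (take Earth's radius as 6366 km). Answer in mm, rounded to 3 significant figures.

≈ 4.90 mm

Halith: 1780 Gt = 1.780×10^15 kg; dividing by ρ_w = 1027 kg m⁻³ gives 1.733×10^12 m³ of water.
Spread over 3.53×10^14 m² of ocean, Δh = 1.733×10^12 / 3.53×10^14 = 4.90×10^-3 m = 4.90 mm.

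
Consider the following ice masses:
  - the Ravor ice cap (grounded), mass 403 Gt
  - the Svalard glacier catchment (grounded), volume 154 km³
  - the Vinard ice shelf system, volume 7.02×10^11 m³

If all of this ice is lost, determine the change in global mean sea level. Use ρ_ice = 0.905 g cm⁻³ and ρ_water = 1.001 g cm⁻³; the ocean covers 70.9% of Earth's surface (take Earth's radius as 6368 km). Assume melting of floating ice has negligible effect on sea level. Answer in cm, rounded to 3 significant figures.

≈ 0.150 cm

Ravor: 403 Gt = 4.030×10^14 kg; dividing by ρ_w = 1.001 g cm⁻³ = 1001 kg m⁻³ gives 4.026×10^11 m³ of water.
Svalard: 154 km³ × (905/1001) = 139.2 km³ of water.
The Vinard ice shelf system is floating and already displaces its own weight of water, so its melt adds essentially nothing to sea level.
Total added water ≈ 5.418×10^11 m³ over 3.61×10^14 m² → Δh = 1.50×10^-3 m = 0.150 cm.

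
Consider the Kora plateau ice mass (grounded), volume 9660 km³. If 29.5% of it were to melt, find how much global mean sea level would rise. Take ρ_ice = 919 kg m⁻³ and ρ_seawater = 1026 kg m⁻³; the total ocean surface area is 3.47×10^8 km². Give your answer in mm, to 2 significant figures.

Kora: 0.295 × 9660 km³ × (919/1026) = 2553 km³ of water.
Spread over 3.47×10^14 m² of ocean, Δh = 2.553×10^12 / 3.47×10^14 = 7.36×10^-3 m = 7.4 mm.

≈ 7.4 mm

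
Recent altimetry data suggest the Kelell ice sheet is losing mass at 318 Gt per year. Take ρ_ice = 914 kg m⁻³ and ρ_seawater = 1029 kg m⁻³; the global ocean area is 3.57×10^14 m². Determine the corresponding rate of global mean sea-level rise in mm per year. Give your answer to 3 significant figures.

≈ 0.866 mm/yr

ρ_w = 1029 kg m⁻³. Annual water volume added = 318 Gt / ρ_w = 3.180×10^14 kg / 1029 kg m⁻³ = 3.090×10^11 m³.
Δh per year = 3.090×10^11 / 3.57×10^14 = 8.66×10^-4 m = 0.866 mm.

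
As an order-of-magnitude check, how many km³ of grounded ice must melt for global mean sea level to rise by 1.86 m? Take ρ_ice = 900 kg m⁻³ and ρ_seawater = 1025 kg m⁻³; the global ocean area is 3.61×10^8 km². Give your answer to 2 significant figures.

Required water volume = Δh × A = 1.86 m × 3.61×10^14 m² = 6.715×10^14 m³ = 6.715×10^5 km³.
Ice volume = water volume × ρ_w/ρ_ice = 6.715×10^5 × 1025/900 = 7.6×10^5 km³.

≈ 7.6×10^5 km³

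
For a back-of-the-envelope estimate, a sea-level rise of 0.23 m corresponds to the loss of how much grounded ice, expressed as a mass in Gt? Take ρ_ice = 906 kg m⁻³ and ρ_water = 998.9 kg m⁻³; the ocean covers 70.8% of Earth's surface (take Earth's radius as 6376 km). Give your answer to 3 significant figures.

Required water volume = Δh × A = 0.23 m × 3.62×10^14 m² = 8.319×10^13 m³.
ρ_w = 998.9 kg m⁻³, so the mass of water = 8.319×10^13 m³ × 998.9 kg m⁻³ = 8.310×10^16 kg = 8.31×10^4 Gt (and the same mass of ice, by conservation).

≈ 8.31×10^4 Gt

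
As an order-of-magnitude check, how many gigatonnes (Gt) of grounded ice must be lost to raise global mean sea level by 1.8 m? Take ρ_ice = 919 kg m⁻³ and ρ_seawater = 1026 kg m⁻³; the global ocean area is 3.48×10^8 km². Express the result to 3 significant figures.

Required water volume = Δh × A = 1.8 m × 3.48×10^14 m² = 6.264×10^14 m³.
ρ_w = 1026 kg m⁻³, so the mass of water = 6.264×10^14 m³ × 1026 kg m⁻³ = 6.427×10^17 kg = 6.43×10^5 Gt (and the same mass of ice, by conservation).

≈ 6.43×10^5 Gt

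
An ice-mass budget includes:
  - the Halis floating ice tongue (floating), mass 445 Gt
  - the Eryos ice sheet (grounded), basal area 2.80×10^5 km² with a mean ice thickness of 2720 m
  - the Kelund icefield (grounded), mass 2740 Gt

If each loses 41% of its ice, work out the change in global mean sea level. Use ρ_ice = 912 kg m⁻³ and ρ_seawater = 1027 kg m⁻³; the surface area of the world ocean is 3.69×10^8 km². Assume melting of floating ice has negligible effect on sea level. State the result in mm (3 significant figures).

The Halis floating ice tongue is floating and already displaces its own weight of water, so its melt adds essentially nothing to sea level.
Eryos: ice volume = 2.80×10^5 km² × 2720 m = 7.616×10^5 km³; 0.41 × 7.616×10^5 × (912/1027) = 2.773×10^5 km³ of water.
Kelund: 0.41 × 2740 Gt = 1.123×10^15 kg; dividing by ρ_w = 1027 kg m⁻³ gives 1.094×10^12 m³ of water.
Total added water ≈ 2.784×10^14 m³ over 3.69×10^14 m² → Δh = 0.754 m = 754 mm.

≈ 754 mm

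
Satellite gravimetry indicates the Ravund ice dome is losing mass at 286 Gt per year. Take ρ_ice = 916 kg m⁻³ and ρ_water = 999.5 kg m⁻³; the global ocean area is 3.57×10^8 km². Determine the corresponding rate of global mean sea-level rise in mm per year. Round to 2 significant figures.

≈ 0.80 mm/yr

ρ_w = 999.5 kg m⁻³. Annual water volume added = 286 Gt / ρ_w = 2.860×10^14 kg / 999.5 kg m⁻³ = 2.861×10^11 m³.
Δh per year = 2.861×10^11 / 3.57×10^14 = 8.02×10^-4 m = 0.80 mm.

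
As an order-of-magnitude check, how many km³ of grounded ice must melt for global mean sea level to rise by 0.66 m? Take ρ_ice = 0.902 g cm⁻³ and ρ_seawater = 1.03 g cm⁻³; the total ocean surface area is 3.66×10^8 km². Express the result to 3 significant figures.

≈ 2.76×10^5 km³

Required water volume = Δh × A = 0.66 m × 3.66×10^14 m² = 2.416×10^14 m³ = 2.416×10^5 km³.
Ice volume = water volume × ρ_w/ρ_ice = 2.416×10^5 × 1030/902 = 2.76×10^5 km³.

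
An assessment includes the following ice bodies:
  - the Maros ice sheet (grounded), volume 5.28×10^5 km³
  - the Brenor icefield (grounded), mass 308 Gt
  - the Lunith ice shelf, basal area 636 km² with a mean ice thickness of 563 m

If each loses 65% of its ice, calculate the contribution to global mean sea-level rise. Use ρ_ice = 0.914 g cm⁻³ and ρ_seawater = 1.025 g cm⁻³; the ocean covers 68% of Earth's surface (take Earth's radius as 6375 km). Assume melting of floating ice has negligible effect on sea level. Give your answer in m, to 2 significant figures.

≈ 0.88 m

Maros: 0.65 × 5.28×10^5 km³ × (914/1025) = 3.060×10^5 km³ of water.
Brenor: 0.65 × 308 Gt = 2.002×10^14 kg; dividing by ρ_w = 1.025 g cm⁻³ = 1025 kg m⁻³ gives 1.953×10^11 m³ of water.
The Lunith ice shelf is floating and already displaces its own weight of water, so its melt adds essentially nothing to sea level.
Total added water ≈ 3.062×10^14 m³ over 3.47×10^14 m² → Δh = 0.882 m.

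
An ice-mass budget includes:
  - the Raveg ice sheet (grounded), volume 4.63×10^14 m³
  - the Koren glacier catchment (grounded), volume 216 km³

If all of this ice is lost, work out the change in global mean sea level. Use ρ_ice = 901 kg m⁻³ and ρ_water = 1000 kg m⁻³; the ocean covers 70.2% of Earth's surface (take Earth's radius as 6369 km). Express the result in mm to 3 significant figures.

≈ 1170 mm

Raveg: 4.63×10^14 m³ × (901/1000) = 4.172×10^14 m³ of water.
Koren: 216 km³ × (901/1000) = 194.6 km³ of water.
Total added water ≈ 4.174×10^14 m³ over 3.58×10^14 m² → Δh = 1.17 m = 1170 mm.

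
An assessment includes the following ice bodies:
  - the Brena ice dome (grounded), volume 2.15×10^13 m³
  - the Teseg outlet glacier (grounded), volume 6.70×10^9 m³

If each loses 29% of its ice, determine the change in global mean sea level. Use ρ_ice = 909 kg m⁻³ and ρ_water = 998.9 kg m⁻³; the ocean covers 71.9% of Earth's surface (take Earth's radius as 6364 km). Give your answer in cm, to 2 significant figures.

Brena: 0.29 × 2.15×10^13 m³ × (909/998.9) = 5.674×10^12 m³ of water.
Teseg: 0.29 × 6.70×10^9 m³ × (909/998.9) = 1.768×10^9 m³ of water.
Total added water ≈ 5.676×10^12 m³ over 3.66×10^14 m² → Δh = 0.0155 m = 1.6 cm.

≈ 1.6 cm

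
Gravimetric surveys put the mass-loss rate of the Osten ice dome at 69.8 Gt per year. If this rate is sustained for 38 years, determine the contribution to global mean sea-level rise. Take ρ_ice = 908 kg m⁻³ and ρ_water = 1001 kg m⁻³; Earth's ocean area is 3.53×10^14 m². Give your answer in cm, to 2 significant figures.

≈ 0.75 cm

Total mass lost = 69.8 Gt/yr × 38 yr = 2652 Gt = 2.652×10^15 kg.
ρ_w = 1001 kg m⁻³, so water volume = 2.652×10^15 / 1001 = 2.650×10^12 m³.
Δh = 2.650×10^12 / 3.53×10^14 = 7.51×10^-3 m = 0.75 cm.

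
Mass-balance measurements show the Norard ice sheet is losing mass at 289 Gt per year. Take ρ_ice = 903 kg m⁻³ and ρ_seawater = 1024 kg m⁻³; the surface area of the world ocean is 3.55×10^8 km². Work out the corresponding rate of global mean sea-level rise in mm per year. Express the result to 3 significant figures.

≈ 0.795 mm/yr

ρ_w = 1024 kg m⁻³. Annual water volume added = 289 Gt / ρ_w = 2.890×10^14 kg / 1024 kg m⁻³ = 2.822×10^11 m³.
Δh per year = 2.822×10^11 / 3.55×10^14 = 7.95×10^-4 m = 0.795 mm.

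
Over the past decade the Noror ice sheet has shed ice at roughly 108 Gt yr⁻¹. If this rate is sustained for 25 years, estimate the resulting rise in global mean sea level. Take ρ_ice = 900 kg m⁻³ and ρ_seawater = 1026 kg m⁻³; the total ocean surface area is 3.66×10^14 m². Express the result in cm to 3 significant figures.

Total mass lost = 108 Gt/yr × 25 yr = 2700 Gt = 2.700×10^15 kg.
ρ_w = 1026 kg m⁻³, so water volume = 2.700×10^15 / 1026 = 2.632×10^12 m³.
Δh = 2.632×10^12 / 3.66×10^14 = 7.19×10^-3 m = 0.719 cm.

≈ 0.719 cm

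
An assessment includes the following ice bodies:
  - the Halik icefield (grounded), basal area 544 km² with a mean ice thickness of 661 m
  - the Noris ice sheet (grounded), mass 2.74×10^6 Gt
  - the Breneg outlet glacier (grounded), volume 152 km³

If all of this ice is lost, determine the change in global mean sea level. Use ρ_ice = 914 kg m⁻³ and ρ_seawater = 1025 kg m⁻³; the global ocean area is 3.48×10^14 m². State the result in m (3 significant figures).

≈ 7.68 m

Halik: ice volume = 544 km² × 661 m = 359.6 km³; 359.6 × (914/1025) = 320.6 km³ of water.
Noris: 2.74×10^6 Gt = 2.740×10^18 kg; dividing by ρ_w = 1025 kg m⁻³ gives 2.673×10^15 m³ of water.
Breneg: 152 km³ × (914/1025) = 135.5 km³ of water.
Total added water ≈ 2.674×10^15 m³ over 3.48×10^14 m² → Δh = 7.68 m.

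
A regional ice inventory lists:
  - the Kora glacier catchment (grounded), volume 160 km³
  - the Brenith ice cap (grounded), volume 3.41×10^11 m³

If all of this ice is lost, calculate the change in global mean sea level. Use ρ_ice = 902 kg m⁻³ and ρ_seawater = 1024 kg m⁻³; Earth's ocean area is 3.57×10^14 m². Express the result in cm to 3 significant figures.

Kora: 160 km³ × (902/1024) = 140.9 km³ of water.
Brenith: 3.41×10^11 m³ × (902/1024) = 3.004×10^11 m³ of water.
Total added water ≈ 4.413×10^11 m³ over 3.57×10^14 m² → Δh = 1.24×10^-3 m = 0.124 cm.

≈ 0.124 cm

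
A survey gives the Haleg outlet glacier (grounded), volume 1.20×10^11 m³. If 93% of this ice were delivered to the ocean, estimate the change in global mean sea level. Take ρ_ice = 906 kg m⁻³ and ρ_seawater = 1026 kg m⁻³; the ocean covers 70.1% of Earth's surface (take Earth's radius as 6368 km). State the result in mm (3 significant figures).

Haleg: 0.93 × 1.20×10^11 m³ × (906/1026) = 9.855×10^10 m³ of water.
Spread over 3.57×10^14 m² of ocean, Δh = 9.855×10^10 / 3.57×10^14 = 2.76×10^-4 m = 0.276 mm.

≈ 0.276 mm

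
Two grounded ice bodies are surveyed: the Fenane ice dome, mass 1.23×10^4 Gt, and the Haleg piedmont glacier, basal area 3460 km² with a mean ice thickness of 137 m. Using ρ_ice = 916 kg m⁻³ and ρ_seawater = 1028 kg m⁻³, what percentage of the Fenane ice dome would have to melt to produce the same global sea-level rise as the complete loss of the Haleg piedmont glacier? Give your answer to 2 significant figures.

Equal sea-level rise means equal mass of meltwater, i.e. equal mass of ice lost.
Ice mass of Haleg: 4.342×10^14 kg; ice mass of Fenane: 1.230×10^16 kg.
Fraction required = 4.342×10^14 / 1.230×10^16 = 0.0353 → 3.5 %.

≈ 3.5 %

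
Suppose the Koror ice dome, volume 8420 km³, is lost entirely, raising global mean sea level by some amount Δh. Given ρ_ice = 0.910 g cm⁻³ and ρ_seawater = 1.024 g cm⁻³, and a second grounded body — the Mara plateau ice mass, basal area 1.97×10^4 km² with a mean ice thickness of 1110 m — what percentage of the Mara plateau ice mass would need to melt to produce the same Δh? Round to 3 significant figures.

Equal sea-level rise means equal mass of meltwater, i.e. equal mass of ice lost.
Ice mass of Koror: 7.662×10^15 kg; ice mass of Mara: 1.990×10^16 kg.
Fraction required = 7.662×10^15 / 1.990×10^16 = 0.385 → 38.5 %.

≈ 38.5 %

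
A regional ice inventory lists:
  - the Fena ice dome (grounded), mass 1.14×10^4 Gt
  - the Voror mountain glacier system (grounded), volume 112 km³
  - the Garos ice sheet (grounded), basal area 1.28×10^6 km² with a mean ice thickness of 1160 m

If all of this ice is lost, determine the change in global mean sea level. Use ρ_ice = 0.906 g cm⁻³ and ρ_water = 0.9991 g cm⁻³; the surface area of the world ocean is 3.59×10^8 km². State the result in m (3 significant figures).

Fena: 1.14×10^4 Gt = 1.140×10^16 kg; dividing by ρ_w = 0.9991 g cm⁻³ = 999.1 kg m⁻³ gives 1.141×10^13 m³ of water.
Voror: 112 km³ × (906/999.1) = 101.6 km³ of water.
Garos: ice volume = 1.28×10^6 km² × 1160 m = 1.485×10^6 km³; 1.485×10^6 × (906/999.1) = 1.346×10^6 km³ of water.
Total added water ≈ 1.358×10^15 m³ over 3.59×10^14 m² → Δh = 3.78 m.

≈ 3.78 m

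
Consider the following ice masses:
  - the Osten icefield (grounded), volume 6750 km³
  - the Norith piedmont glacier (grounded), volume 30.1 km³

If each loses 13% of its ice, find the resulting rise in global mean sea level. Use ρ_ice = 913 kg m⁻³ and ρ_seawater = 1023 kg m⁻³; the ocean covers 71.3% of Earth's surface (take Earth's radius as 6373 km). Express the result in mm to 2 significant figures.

Osten: 0.13 × 6750 km³ × (913/1023) = 783.1 km³ of water.
Norith: 0.13 × 30.1 km³ × (913/1023) = 3.492 km³ of water.
Total added water ≈ 7.866×10^11 m³ over 3.64×10^14 m² → Δh = 2.16×10^-3 m = 2.2 mm.

≈ 2.2 mm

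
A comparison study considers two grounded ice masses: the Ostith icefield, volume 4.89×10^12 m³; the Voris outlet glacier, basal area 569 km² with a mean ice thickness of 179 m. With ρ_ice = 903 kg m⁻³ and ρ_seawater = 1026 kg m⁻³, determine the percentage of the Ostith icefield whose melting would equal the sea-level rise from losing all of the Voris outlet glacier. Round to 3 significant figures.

≈ 2.08 %

Equal sea-level rise means equal mass of meltwater, i.e. equal mass of ice lost.
Ice mass of Voris: 9.197×10^13 kg; ice mass of Ostith: 4.416×10^15 kg.
Fraction required = 9.197×10^13 / 4.416×10^15 = 0.0208 → 2.08 %.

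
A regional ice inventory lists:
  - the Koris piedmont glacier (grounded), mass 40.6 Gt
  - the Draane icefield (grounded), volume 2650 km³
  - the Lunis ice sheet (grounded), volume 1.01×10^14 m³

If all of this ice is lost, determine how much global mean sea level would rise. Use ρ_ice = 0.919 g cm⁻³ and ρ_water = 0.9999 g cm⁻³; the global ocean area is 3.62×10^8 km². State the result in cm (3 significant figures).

Koris: 40.6 Gt = 4.060×10^13 kg; dividing by ρ_w = 0.9999 g cm⁻³ = 999.9 kg m⁻³ gives 4.060×10^10 m³ of water.
Draane: 2650 km³ × (919/999.9) = 2436 km³ of water.
Lunis: 1.01×10^14 m³ × (919/999.9) = 9.283×10^13 m³ of water.
Total added water ≈ 9.530×10^13 m³ over 3.62×10^14 m² → Δh = 0.263 m = 26.3 cm.

≈ 26.3 cm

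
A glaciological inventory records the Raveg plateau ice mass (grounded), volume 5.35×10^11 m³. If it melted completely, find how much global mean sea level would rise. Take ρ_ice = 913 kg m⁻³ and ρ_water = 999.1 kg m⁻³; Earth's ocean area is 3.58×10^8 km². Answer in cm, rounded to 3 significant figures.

≈ 0.137 cm

Raveg: 5.35×10^11 m³ × (913/999.1) = 4.889×10^11 m³ of water.
Spread over 3.58×10^14 m² of ocean, Δh = 4.889×10^11 / 3.58×10^14 = 1.37×10^-3 m = 0.137 cm.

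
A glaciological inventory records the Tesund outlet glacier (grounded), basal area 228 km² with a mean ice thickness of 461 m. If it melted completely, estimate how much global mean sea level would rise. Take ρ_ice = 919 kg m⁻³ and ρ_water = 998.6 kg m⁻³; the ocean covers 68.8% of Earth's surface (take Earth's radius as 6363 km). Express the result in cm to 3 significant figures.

Tesund: ice volume = 228 km² × 461 m = 105.1 km³; 105.1 × (919/998.6) = 96.73 km³ of water.
Spread over 3.50×10^14 m² of ocean, Δh = 9.673×10^10 / 3.50×10^14 = 2.76×10^-4 m = 0.0276 cm.

≈ 0.0276 cm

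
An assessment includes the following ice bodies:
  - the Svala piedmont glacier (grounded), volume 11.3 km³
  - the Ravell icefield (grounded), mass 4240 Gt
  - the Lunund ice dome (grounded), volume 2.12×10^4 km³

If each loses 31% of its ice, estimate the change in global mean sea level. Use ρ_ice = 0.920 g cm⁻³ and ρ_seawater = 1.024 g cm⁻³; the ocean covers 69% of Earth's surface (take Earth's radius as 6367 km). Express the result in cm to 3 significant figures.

≈ 2.05 cm

Svala: 0.31 × 11.3 km³ × (920/1024) = 3.147 km³ of water.
Ravell: 0.31 × 4240 Gt = 1.314×10^15 kg; dividing by ρ_w = 1.024 g cm⁻³ = 1024 kg m⁻³ gives 1.284×10^12 m³ of water.
Lunund: 0.31 × 2.12×10^4 km³ × (920/1024) = 5905 km³ of water.
Total added water ≈ 7.191×10^12 m³ over 3.52×10^14 m² → Δh = 0.0205 m = 2.05 cm.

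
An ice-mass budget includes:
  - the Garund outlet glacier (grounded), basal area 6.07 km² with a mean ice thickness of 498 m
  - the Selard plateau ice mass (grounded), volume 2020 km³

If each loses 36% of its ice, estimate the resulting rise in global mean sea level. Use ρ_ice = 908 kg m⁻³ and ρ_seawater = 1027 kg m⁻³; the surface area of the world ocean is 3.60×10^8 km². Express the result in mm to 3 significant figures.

Garund: ice volume = 6.07 km² × 498 m = 3.023 km³; 0.36 × 3.023 × (908/1027) = 0.9621 km³ of water.
Selard: 0.36 × 2020 km³ × (908/1027) = 642.9 km³ of water.
Total added water ≈ 6.439×10^11 m³ over 3.60×10^14 m² → Δh = 1.79×10^-3 m = 1.79 mm.

≈ 1.79 mm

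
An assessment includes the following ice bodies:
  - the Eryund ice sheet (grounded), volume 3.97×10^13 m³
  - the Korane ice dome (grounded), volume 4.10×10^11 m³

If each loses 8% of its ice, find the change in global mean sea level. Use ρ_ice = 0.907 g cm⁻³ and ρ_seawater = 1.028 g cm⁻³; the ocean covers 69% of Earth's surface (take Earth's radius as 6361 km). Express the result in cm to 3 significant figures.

≈ 0.807 cm

Eryund: 0.08 × 3.97×10^13 m³ × (907/1028) = 2.802×10^12 m³ of water.
Korane: 0.08 × 4.10×10^11 m³ × (907/1028) = 2.894×10^10 m³ of water.
Total added water ≈ 2.831×10^12 m³ over 3.51×10^14 m² → Δh = 8.07×10^-3 m = 0.807 cm.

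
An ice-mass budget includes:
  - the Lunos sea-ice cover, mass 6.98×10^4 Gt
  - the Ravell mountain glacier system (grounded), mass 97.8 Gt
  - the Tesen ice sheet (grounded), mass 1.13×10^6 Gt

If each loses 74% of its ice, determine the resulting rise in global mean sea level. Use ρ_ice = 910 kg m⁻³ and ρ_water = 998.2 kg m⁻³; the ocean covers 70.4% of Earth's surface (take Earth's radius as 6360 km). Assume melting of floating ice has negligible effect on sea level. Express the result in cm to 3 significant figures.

The Lunos sea-ice cover is floating and already displaces its own weight of water, so its melt adds essentially nothing to sea level.
Ravell: 0.74 × 97.8 Gt = 7.237×10^13 kg; dividing by ρ_w = 998.2 kg m⁻³ gives 7.250×10^10 m³ of water.
Tesen: 0.74 × 1.13×10^6 Gt = 8.362×10^17 kg; dividing by ρ_w = 998.2 kg m⁻³ gives 8.377×10^14 m³ of water.
Total added water ≈ 8.378×10^14 m³ over 3.58×10^14 m² → Δh = 2.34 m = 234 cm.

≈ 234 cm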